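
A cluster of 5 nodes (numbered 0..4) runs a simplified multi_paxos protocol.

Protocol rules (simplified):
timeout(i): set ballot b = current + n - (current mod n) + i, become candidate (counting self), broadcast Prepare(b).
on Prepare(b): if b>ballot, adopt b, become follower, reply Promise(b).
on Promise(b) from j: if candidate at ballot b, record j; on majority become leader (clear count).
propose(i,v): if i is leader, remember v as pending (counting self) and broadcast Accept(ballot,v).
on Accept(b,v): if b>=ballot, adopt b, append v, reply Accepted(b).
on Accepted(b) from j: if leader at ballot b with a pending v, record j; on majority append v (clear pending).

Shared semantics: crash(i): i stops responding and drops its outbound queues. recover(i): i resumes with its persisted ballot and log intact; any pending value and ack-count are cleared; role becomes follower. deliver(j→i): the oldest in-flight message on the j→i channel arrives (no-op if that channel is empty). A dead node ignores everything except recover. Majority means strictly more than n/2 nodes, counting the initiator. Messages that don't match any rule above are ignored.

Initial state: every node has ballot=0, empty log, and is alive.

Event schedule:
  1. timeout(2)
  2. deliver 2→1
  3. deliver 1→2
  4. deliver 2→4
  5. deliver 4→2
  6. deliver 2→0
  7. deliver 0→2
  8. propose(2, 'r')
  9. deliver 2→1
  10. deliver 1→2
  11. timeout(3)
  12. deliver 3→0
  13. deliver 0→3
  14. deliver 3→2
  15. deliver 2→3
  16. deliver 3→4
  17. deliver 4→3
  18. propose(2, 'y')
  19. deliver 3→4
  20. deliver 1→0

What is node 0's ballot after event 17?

step 1 timeout(2): 2={cand,b=7,log=-}
step 2 deliver 2→1: 1={foll,b=7,log=-}
step 3 deliver 1→2: —
step 4 deliver 2→4: 4={foll,b=7,log=-}
step 5 deliver 4→2: 2={lead,b=7,log=-}
step 6 deliver 2→0: 0={foll,b=7,log=-}
step 7 deliver 0→2: —
step 8 propose(2,'r'): —
step 9 deliver 2→1: 1={foll,b=7,log=r}
step 10 deliver 1→2: —
step 11 timeout(3): 3={cand,b=8,log=-}
step 12 deliver 3→0: 0={foll,b=8,log=-}
step 13 deliver 0→3: —
step 14 deliver 3→2: 2={foll,b=8,log=-}
step 15 deliver 2→3: —
step 16 deliver 3→4: 4={foll,b=8,log=-}
step 17 deliver 4→3: 3={lead,b=8,log=-}

8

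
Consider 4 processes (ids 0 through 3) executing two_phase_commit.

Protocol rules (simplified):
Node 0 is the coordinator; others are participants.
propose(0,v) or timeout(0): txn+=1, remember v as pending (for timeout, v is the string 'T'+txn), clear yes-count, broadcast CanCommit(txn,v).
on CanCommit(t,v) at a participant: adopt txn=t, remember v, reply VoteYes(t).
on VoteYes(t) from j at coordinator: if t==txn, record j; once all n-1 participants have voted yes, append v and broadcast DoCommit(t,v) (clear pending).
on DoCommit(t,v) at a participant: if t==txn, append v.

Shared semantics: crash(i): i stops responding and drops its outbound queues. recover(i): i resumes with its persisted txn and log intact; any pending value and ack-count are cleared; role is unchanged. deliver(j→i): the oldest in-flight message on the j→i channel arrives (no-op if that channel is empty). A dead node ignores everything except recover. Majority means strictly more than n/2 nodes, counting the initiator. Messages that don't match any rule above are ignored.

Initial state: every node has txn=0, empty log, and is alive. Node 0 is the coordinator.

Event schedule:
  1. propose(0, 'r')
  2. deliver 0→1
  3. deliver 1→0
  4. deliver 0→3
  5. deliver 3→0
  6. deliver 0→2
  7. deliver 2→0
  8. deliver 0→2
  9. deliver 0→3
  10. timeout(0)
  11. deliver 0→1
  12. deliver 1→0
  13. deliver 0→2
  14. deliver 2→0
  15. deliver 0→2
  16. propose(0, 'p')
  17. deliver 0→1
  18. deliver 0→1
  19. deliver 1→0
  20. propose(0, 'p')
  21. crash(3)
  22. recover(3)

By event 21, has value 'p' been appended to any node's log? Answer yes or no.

e1 propose(0,'r'): 0[coor,t=1,-]
e2 deliver 0→1: 1[part,t=1,-]
e3 deliver 1→0: ·
e4 deliver 0→3: 3[part,t=1,-]
e5 deliver 3→0: ·
e6 deliver 0→2: 2[part,t=1,-]
e7 deliver 2→0: 0[coor,t=1,r]
e8 deliver 0→2: 2[part,t=1,r]
e9 deliver 0→3: 3[part,t=1,r]
e10 timeout(0): 0[coor,t=2,r]
e11 deliver 0→1: 1[part,t=1,r]
e12 deliver 1→0: ·
e13 deliver 0→2: 2[part,t=2,r]
e14 deliver 2→0: ·
e15 deliver 0→2: ·
e16 propose(0,'p'): 0[coor,t=3,r]
e17 deliver 0→1: 1[part,t=2,r]
e18 deliver 0→1: 1[part,t=3,r]
e19 deliver 1→0: ·
e20 propose(0,'p'): 0[coor,t=4,r]
e21 crash(3): 3[✗part,t=1,r]

no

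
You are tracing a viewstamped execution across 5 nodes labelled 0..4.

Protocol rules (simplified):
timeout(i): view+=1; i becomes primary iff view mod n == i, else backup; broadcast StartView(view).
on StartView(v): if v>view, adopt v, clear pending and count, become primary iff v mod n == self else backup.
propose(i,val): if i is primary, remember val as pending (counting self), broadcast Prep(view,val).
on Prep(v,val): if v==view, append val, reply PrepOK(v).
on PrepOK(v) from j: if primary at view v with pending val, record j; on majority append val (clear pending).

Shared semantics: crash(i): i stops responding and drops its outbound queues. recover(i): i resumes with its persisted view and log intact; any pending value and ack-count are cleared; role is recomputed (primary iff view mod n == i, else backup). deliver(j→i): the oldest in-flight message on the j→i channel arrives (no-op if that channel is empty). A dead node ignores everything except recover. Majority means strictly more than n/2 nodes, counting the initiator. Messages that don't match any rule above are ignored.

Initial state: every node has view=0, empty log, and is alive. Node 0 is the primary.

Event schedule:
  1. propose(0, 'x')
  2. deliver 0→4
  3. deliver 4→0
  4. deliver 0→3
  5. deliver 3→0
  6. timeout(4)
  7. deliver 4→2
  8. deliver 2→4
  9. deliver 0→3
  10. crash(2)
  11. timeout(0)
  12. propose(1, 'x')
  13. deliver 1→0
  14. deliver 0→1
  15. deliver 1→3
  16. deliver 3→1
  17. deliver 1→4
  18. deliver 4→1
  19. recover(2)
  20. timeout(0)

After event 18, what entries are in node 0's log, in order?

x

e1 propose(0,'x'): ·
e2 deliver 0→4: 4[back,v=0,x]
e3 deliver 4→0: ·
e4 deliver 0→3: 3[back,v=0,x]
e5 deliver 3→0: 0[prim,v=0,x]
e6 timeout(4): 4[back,v=1,x]
e7 deliver 4→2: 2[back,v=1,-]
e8 deliver 2→4: ·
e9 deliver 0→3: ·
e10 crash(2): 2[✗back,v=1,-]
e11 timeout(0): 0[back,v=1,x]
e12 propose(1,'x'): ·
e13 deliver 1→0: ·
e14 deliver 0→1: 1[back,v=0,x]
e15 deliver 1→3: ·
e16 deliver 3→1: ·
e17 deliver 1→4: ·
e18 deliver 4→1: 1[prim,v=1,x]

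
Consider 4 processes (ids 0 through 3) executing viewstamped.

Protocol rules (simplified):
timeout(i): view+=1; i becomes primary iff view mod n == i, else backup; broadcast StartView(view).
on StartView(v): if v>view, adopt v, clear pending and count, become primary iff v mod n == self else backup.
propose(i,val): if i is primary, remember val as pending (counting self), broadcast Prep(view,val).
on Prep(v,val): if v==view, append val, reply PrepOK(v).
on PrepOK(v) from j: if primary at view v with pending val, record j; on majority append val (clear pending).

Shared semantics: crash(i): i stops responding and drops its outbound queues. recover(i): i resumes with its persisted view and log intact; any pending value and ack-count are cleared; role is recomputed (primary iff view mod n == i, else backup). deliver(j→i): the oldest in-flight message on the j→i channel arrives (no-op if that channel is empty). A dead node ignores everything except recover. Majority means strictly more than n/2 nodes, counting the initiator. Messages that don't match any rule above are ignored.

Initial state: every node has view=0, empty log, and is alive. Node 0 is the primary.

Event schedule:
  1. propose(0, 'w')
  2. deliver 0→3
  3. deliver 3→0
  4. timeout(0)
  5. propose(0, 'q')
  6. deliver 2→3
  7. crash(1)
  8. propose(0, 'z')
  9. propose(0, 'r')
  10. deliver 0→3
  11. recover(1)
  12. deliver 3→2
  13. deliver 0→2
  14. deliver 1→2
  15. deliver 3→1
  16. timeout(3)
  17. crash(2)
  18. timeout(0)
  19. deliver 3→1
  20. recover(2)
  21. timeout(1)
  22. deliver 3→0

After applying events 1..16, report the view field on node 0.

1

after 1 — propose(0,'w'): ·
after 2 — deliver 0→3: n3:back/v0/[w]
after 3 — deliver 3→0: ·
after 4 — timeout(0): n0:back/v1/[-]
after 5 — propose(0,'q'): ·
after 6 — deliver 2→3: ·
after 7 — crash(1): n1:✗back/v0/[-]
after 8 — propose(0,'z'): ·
after 9 — propose(0,'r'): ·
after 10 — deliver 0→3: n3:back/v1/[w]
after 11 — recover(1): n1:back/v0/[-]
after 12 — deliver 3→2: ·
after 13 — deliver 0→2: n2:back/v0/[w]
after 14 — deliver 1→2: ·
after 15 — deliver 3→1: ·
after 16 — timeout(3): n3:back/v2/[w]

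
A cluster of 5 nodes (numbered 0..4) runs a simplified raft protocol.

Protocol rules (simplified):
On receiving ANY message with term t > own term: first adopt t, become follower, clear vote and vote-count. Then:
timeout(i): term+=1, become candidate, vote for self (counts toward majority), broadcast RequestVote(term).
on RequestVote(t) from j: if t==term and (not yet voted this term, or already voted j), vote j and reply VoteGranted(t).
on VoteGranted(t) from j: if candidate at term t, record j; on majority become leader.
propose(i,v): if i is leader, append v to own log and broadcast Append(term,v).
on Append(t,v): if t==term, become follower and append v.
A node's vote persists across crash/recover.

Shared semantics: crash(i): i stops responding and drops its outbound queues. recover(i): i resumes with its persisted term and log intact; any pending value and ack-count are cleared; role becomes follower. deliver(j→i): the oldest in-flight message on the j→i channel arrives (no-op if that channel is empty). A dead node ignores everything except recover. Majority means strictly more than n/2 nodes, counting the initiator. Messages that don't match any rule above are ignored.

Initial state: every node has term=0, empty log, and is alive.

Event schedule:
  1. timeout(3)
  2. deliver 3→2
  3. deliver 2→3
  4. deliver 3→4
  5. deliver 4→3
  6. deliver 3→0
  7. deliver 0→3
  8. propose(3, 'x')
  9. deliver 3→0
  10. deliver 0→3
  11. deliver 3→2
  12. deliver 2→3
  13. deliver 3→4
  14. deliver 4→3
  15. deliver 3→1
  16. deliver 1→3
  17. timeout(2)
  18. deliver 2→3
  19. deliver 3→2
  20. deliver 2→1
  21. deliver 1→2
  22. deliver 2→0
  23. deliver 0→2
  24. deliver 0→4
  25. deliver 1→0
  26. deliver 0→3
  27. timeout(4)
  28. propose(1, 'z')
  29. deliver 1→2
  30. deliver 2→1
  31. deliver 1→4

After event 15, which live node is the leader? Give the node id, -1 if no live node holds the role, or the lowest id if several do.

3

after 1 — timeout(3): n3:cand/t1/[-]
after 2 — deliver 3→2: n2:foll/t1/[-]
after 3 — deliver 2→3: ·
after 4 — deliver 3→4: n4:foll/t1/[-]
after 5 — deliver 4→3: n3:lead/t1/[-]
after 6 — deliver 3→0: n0:foll/t1/[-]
after 7 — deliver 0→3: ·
after 8 — propose(3,'x'): n3:lead/t1/[x]
after 9 — deliver 3→0: n0:foll/t1/[x]
after 10 — deliver 0→3: ·
after 11 — deliver 3→2: n2:foll/t1/[x]
after 12 — deliver 2→3: ·
after 13 — deliver 3→4: n4:foll/t1/[x]
after 14 — deliver 4→3: ·
after 15 — deliver 3→1: n1:foll/t1/[-]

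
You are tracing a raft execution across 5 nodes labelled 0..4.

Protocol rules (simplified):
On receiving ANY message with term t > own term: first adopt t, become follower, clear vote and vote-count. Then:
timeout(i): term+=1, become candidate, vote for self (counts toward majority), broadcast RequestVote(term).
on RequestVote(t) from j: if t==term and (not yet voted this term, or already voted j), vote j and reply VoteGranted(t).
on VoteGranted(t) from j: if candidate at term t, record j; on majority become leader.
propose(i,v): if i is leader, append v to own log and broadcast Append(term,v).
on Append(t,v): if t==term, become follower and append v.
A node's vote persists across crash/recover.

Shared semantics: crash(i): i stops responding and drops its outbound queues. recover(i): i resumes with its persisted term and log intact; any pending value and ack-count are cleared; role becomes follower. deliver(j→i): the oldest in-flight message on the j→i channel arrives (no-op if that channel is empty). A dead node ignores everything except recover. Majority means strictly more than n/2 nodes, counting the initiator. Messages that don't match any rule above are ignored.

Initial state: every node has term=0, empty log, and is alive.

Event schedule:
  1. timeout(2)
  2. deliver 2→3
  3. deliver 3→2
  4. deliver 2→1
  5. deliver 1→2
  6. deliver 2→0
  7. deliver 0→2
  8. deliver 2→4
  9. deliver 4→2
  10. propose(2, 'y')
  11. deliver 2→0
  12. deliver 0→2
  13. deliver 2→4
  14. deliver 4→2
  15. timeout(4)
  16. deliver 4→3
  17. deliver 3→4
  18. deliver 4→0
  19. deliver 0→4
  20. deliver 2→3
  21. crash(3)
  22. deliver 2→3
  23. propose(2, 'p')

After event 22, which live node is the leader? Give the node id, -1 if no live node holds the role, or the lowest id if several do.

2

e1 timeout(2): 2[cand,t=1,-]
e2 deliver 2→3: 3[foll,t=1,-]
e3 deliver 3→2: ·
e4 deliver 2→1: 1[foll,t=1,-]
e5 deliver 1→2: 2[lead,t=1,-]
e6 deliver 2→0: 0[foll,t=1,-]
e7 deliver 0→2: ·
e8 deliver 2→4: 4[foll,t=1,-]
e9 deliver 4→2: ·
e10 propose(2,'y'): 2[lead,t=1,y]
e11 deliver 2→0: 0[foll,t=1,y]
e12 deliver 0→2: ·
e13 deliver 2→4: 4[foll,t=1,y]
e14 deliver 4→2: ·
e15 timeout(4): 4[cand,t=2,y]
e16 deliver 4→3: 3[foll,t=2,-]
e17 deliver 3→4: ·
e18 deliver 4→0: 0[foll,t=2,y]
e19 deliver 0→4: 4[lead,t=2,y]
e20 deliver 2→3: ·
e21 crash(3): 3[✗foll,t=2,-]
e22 deliver 2→3: ·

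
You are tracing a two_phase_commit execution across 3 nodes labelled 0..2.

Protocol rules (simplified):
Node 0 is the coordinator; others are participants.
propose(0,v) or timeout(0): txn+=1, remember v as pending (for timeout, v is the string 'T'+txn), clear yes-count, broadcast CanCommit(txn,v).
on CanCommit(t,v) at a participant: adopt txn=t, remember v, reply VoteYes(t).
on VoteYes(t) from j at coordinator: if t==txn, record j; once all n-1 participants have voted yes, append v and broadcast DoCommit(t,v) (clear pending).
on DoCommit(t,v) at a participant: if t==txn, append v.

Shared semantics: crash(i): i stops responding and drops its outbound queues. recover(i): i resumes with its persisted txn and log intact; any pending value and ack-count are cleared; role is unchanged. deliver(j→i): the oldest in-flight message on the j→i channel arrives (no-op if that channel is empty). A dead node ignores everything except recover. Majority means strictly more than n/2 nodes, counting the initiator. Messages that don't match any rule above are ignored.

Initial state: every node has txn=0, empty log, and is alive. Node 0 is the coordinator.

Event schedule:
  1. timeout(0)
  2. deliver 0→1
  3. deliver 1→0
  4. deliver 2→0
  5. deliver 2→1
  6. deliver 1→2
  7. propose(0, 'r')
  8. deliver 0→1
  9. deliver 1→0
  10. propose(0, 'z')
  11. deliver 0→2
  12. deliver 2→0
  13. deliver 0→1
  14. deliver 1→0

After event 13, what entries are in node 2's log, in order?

empty

e1 timeout(0): 0[coor,t=1,-]
e2 deliver 0→1: 1[part,t=1,-]
e3 deliver 1→0: ·
e4 deliver 2→0: ·
e5 deliver 2→1: ·
e6 deliver 1→2: ·
e7 propose(0,'r'): 0[coor,t=2,-]
e8 deliver 0→1: 1[part,t=2,-]
e9 deliver 1→0: ·
e10 propose(0,'z'): 0[coor,t=3,-]
e11 deliver 0→2: 2[part,t=1,-]
e12 deliver 2→0: ·
e13 deliver 0→1: 1[part,t=3,-]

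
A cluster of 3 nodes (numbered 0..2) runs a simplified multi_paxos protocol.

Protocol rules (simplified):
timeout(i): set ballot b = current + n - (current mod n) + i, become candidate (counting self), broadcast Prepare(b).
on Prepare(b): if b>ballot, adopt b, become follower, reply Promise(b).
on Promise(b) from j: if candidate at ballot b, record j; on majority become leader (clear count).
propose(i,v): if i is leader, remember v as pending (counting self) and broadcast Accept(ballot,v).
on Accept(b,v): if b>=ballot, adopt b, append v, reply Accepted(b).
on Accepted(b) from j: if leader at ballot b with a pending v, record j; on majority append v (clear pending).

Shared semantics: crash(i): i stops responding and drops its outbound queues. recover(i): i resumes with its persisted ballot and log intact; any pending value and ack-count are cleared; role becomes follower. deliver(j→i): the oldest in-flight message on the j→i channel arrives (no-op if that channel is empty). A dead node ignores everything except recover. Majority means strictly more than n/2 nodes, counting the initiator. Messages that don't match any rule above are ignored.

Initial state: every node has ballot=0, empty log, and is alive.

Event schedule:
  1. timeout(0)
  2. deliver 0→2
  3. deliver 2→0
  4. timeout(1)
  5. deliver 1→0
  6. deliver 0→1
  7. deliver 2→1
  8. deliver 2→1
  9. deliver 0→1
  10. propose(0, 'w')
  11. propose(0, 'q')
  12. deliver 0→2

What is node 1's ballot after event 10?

4

e1 timeout(0): 0[cand,b=3,-]
e2 deliver 0→2: 2[foll,b=3,-]
e3 deliver 2→0: 0[lead,b=3,-]
e4 timeout(1): 1[cand,b=4,-]
e5 deliver 1→0: 0[foll,b=4,-]
e6 deliver 0→1: ·
e7 deliver 2→1: ·
e8 deliver 2→1: ·
e9 deliver 0→1: 1[lead,b=4,-]
e10 propose(0,'w'): ·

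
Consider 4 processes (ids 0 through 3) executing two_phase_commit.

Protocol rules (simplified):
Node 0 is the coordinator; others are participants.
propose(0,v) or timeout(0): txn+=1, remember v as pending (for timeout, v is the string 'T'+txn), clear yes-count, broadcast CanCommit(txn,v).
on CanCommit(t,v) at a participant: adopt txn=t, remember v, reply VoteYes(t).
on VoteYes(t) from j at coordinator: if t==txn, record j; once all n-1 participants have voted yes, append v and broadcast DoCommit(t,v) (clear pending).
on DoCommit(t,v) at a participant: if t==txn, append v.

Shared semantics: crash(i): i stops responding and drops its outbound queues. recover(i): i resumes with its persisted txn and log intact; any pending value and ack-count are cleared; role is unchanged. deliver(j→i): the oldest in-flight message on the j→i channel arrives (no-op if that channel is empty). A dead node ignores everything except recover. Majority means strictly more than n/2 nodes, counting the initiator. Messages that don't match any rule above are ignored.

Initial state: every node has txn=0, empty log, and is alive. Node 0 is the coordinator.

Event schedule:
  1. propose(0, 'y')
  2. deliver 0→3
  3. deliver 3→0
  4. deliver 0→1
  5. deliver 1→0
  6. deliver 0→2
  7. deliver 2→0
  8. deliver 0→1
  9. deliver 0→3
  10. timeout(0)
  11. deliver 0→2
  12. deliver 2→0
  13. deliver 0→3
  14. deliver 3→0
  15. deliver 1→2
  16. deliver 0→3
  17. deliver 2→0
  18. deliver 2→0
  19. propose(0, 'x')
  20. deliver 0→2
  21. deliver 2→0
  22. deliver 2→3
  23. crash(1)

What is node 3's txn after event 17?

e1 propose(0,'y'): 0[coor,t=1,-]
e2 deliver 0→3: 3[part,t=1,-]
e3 deliver 3→0: ·
e4 deliver 0→1: 1[part,t=1,-]
e5 deliver 1→0: ·
e6 deliver 0→2: 2[part,t=1,-]
e7 deliver 2→0: 0[coor,t=1,y]
e8 deliver 0→1: 1[part,t=1,y]
e9 deliver 0→3: 3[part,t=1,y]
e10 timeout(0): 0[coor,t=2,y]
e11 deliver 0→2: 2[part,t=1,y]
e12 deliver 2→0: ·
e13 deliver 0→3: 3[part,t=2,y]
e14 deliver 3→0: ·
e15 deliver 1→2: ·
e16 deliver 0→3: ·
e17 deliver 2→0: ·

2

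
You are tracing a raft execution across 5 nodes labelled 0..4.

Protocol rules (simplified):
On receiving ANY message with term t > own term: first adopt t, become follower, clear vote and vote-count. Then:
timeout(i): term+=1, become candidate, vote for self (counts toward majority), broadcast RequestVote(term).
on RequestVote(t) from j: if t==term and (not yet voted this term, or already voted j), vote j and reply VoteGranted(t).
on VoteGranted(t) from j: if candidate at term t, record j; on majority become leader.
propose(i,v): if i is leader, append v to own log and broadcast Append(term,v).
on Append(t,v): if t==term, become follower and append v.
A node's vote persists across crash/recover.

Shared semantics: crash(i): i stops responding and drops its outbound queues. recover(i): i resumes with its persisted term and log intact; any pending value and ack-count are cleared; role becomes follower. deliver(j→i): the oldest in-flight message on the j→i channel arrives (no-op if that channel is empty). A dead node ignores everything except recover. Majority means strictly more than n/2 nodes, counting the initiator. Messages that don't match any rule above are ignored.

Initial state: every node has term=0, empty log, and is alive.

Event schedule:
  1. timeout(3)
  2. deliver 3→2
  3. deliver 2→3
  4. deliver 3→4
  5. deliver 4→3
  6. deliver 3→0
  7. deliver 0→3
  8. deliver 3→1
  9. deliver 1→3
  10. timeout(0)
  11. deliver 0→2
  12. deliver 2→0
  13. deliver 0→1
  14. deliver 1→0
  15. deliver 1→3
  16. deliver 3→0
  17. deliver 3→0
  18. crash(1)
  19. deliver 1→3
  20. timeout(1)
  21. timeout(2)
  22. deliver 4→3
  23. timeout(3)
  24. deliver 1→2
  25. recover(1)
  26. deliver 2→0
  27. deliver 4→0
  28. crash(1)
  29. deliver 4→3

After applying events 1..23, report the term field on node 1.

2

step 1 timeout(3): 3={cand,t=1,log=-}
step 2 deliver 3→2: 2={foll,t=1,log=-}
step 3 deliver 2→3: —
step 4 deliver 3→4: 4={foll,t=1,log=-}
step 5 deliver 4→3: 3={lead,t=1,log=-}
step 6 deliver 3→0: 0={foll,t=1,log=-}
step 7 deliver 0→3: —
step 8 deliver 3→1: 1={foll,t=1,log=-}
step 9 deliver 1→3: —
step 10 timeout(0): 0={cand,t=2,log=-}
step 11 deliver 0→2: 2={foll,t=2,log=-}
step 12 deliver 2→0: —
step 13 deliver 0→1: 1={foll,t=2,log=-}
step 14 deliver 1→0: 0={lead,t=2,log=-}
step 15 deliver 1→3: —
step 16 deliver 3→0: —
step 17 deliver 3→0: —
step 18 crash(1): 1={✗foll,t=2,log=-}
step 19 deliver 1→3: —
step 20 timeout(1): —
step 21 timeout(2): 2={cand,t=3,log=-}
step 22 deliver 4→3: —
step 23 timeout(3): 3={cand,t=2,log=-}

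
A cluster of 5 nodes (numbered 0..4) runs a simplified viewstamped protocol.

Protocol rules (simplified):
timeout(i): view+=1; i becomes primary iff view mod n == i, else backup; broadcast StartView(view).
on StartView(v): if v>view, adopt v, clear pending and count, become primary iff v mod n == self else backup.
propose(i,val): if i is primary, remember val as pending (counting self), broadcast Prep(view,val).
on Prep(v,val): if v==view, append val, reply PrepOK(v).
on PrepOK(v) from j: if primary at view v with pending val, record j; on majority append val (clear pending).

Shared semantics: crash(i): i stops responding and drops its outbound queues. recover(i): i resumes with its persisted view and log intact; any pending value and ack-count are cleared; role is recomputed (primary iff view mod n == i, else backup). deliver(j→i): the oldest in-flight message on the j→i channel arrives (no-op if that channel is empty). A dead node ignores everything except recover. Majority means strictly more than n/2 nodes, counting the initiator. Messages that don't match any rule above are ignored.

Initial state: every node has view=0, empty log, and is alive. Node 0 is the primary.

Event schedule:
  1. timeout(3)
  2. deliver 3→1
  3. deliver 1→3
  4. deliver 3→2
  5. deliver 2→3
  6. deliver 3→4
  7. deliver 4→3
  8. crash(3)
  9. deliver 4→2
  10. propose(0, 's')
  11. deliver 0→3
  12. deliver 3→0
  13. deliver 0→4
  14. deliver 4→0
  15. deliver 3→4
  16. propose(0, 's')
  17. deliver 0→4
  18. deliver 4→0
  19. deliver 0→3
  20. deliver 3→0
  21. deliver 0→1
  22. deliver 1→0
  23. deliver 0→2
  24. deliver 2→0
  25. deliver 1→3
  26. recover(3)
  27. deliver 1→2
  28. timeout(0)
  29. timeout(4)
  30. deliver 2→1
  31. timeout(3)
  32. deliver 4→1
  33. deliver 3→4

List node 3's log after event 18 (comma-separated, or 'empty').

1. timeout(3):  <3:back v1 ->
2. deliver 3→1:  <1:prim v1 ->
3. deliver 1→3:  nop
4. deliver 3→2:  <2:back v1 ->
5. deliver 2→3:  nop
6. deliver 3→4:  <4:back v1 ->
7. deliver 4→3:  nop
8. crash(3):  <3:✗back v1 ->
9. deliver 4→2:  nop
10. propose(0,'s'):  nop
11. deliver 0→3:  nop
12. deliver 3→0:  nop
13. deliver 0→4:  nop
14. deliver 4→0:  nop
15. deliver 3→4:  nop
16. propose(0,'s'):  nop
17. deliver 0→4:  nop
18. deliver 4→0:  nop

empty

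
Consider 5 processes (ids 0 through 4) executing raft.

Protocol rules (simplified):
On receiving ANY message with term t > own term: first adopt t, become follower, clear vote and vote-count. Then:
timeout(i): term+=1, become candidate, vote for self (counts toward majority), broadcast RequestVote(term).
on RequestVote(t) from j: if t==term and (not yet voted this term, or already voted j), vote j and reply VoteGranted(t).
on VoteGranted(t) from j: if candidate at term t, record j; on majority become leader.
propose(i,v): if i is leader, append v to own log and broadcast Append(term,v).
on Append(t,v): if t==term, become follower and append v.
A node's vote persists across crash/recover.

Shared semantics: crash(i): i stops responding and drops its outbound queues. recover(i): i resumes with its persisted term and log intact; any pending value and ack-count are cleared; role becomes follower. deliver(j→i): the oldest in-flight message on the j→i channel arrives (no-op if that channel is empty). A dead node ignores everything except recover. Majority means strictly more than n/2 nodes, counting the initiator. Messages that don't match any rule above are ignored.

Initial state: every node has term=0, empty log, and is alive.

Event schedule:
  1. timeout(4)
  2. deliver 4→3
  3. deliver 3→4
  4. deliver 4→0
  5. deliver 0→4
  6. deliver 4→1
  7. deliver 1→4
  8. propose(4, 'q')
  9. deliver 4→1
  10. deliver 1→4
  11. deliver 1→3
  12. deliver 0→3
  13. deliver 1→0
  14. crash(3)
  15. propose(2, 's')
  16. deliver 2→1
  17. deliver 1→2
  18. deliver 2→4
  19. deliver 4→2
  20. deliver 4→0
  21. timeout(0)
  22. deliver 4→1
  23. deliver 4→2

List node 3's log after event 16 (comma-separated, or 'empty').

empty

after 1 — timeout(4): n4:cand/t1/[-]
after 2 — deliver 4→3: n3:foll/t1/[-]
after 3 — deliver 3→4: ·
after 4 — deliver 4→0: n0:foll/t1/[-]
after 5 — deliver 0→4: n4:lead/t1/[-]
after 6 — deliver 4→1: n1:foll/t1/[-]
after 7 — deliver 1→4: ·
after 8 — propose(4,'q'): n4:lead/t1/[q]
after 9 — deliver 4→1: n1:foll/t1/[q]
after 10 — deliver 1→4: ·
after 11 — deliver 1→3: ·
after 12 — deliver 0→3: ·
after 13 — deliver 1→0: ·
after 14 — crash(3): n3:✗foll/t1/[-]
after 15 — propose(2,'s'): ·
after 16 — deliver 2→1: ·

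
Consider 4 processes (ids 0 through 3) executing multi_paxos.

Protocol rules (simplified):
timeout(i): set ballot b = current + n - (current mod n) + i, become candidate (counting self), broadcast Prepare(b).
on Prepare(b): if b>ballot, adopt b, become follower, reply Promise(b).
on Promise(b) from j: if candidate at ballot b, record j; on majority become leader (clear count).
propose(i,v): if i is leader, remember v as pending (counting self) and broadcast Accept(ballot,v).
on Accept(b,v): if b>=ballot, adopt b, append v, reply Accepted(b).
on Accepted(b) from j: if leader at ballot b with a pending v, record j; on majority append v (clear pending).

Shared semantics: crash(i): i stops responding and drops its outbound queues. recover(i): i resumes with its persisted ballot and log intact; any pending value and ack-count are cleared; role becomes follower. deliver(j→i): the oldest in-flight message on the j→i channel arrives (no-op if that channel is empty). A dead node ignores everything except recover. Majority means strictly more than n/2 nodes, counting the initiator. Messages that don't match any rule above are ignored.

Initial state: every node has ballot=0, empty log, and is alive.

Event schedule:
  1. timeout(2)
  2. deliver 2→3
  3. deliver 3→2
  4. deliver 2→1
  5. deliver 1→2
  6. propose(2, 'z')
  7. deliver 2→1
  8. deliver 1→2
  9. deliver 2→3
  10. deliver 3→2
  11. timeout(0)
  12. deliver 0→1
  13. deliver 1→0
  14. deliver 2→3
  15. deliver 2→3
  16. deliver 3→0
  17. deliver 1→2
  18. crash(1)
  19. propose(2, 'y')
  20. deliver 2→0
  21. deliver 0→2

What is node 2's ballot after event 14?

1. timeout(2):  <2:cand b6 ->
2. deliver 2→3:  <3:foll b6 ->
3. deliver 3→2:  nop
4. deliver 2→1:  <1:foll b6 ->
5. deliver 1→2:  <2:lead b6 ->
6. propose(2,'z'):  nop
7. deliver 2→1:  <1:foll b6 z>
8. deliver 1→2:  nop
9. deliver 2→3:  <3:foll b6 z>
10. deliver 3→2:  <2:lead b6 z>
11. timeout(0):  <0:cand b4 ->
12. deliver 0→1:  nop
13. deliver 1→0:  nop
14. deliver 2→3:  nop

6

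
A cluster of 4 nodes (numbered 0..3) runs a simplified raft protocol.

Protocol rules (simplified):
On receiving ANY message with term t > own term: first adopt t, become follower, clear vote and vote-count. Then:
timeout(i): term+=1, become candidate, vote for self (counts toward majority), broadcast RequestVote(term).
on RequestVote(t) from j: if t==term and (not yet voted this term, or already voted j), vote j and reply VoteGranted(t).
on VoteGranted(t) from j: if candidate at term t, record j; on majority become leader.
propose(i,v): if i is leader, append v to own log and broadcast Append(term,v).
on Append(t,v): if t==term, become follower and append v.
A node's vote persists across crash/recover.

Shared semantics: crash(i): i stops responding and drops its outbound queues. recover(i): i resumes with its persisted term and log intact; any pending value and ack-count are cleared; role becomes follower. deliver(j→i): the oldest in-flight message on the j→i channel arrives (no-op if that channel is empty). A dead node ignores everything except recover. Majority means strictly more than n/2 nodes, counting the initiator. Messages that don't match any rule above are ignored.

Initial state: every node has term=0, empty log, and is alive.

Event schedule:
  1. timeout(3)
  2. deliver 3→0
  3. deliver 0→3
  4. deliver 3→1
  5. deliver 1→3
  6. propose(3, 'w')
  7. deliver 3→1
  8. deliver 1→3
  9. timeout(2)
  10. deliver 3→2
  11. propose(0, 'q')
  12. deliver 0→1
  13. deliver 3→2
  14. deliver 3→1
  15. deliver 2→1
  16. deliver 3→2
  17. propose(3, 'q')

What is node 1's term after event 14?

1

step 1 timeout(3): 3={cand,t=1,log=-}
step 2 deliver 3→0: 0={foll,t=1,log=-}
step 3 deliver 0→3: —
step 4 deliver 3→1: 1={foll,t=1,log=-}
step 5 deliver 1→3: 3={lead,t=1,log=-}
step 6 propose(3,'w'): 3={lead,t=1,log=w}
step 7 deliver 3→1: 1={foll,t=1,log=w}
step 8 deliver 1→3: —
step 9 timeout(2): 2={cand,t=1,log=-}
step 10 deliver 3→2: —
step 11 propose(0,'q'): —
step 12 deliver 0→1: —
step 13 deliver 3→2: 2={foll,t=1,log=w}
step 14 deliver 3→1: —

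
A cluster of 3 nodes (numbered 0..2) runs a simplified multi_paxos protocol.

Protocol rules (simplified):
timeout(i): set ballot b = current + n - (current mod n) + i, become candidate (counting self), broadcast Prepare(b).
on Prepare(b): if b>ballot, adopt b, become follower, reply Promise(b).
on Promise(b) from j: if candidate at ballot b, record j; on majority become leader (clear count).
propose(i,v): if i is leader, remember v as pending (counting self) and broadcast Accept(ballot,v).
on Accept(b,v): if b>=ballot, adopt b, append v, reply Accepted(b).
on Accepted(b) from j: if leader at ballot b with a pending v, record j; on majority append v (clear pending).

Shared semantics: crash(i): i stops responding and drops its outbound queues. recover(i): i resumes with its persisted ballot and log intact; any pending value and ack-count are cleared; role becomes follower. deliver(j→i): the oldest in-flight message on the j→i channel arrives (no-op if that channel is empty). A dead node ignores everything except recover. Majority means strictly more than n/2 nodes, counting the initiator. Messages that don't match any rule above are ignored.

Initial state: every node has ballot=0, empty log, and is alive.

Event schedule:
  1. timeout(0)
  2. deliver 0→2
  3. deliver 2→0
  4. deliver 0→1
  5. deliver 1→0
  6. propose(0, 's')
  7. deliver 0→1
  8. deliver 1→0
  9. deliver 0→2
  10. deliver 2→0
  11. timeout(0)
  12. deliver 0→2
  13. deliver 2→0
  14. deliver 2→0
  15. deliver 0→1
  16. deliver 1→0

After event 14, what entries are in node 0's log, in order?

1. timeout(0):  <0:cand b3 ->
2. deliver 0→2:  <2:foll b3 ->
3. deliver 2→0:  <0:lead b3 ->
4. deliver 0→1:  <1:foll b3 ->
5. deliver 1→0:  nop
6. propose(0,'s'):  nop
7. deliver 0→1:  <1:foll b3 s>
8. deliver 1→0:  <0:lead b3 s>
9. deliver 0→2:  <2:foll b3 s>
10. deliver 2→0:  nop
11. timeout(0):  <0:cand b6 s>
12. deliver 0→2:  <2:foll b6 s>
13. deliver 2→0:  <0:lead b6 s>
14. deliver 2→0:  nop

s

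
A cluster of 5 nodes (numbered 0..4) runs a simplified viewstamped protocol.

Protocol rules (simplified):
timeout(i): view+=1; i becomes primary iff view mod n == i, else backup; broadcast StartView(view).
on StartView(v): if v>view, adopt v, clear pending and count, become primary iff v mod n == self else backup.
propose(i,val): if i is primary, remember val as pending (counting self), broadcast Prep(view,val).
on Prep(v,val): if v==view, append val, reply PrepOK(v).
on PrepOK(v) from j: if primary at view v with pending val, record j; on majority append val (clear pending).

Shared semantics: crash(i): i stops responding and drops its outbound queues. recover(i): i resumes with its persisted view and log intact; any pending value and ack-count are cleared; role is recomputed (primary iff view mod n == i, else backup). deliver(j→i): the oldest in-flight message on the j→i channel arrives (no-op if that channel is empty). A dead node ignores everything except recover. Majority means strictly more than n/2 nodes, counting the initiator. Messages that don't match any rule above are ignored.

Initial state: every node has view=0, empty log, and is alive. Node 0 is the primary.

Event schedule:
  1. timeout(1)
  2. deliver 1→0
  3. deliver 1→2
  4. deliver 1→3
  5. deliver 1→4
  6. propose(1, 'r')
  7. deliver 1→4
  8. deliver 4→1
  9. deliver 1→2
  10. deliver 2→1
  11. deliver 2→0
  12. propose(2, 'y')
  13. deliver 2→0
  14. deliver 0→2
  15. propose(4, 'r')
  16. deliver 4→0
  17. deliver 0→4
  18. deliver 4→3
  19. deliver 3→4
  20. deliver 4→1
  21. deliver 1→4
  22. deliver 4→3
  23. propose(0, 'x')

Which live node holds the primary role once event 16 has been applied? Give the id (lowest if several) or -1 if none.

[1] timeout(1) → N1(prim v1 [-])
[2] deliver 1→0 → N0(back v1 [-])
[3] deliver 1→2 → N2(back v1 [-])
[4] deliver 1→3 → N3(back v1 [-])
[5] deliver 1→4 → N4(back v1 [-])
[6] propose(1,'r') → ∅
[7] deliver 1→4 → N4(back v1 [r])
[8] deliver 4→1 → ∅
[9] deliver 1→2 → N2(back v1 [r])
[10] deliver 2→1 → N1(prim v1 [r])
[11] deliver 2→0 → ∅
[12] propose(2,'y') → ∅
[13] deliver 2→0 → ∅
[14] deliver 0→2 → ∅
[15] propose(4,'r') → ∅
[16] deliver 4→0 → ∅

1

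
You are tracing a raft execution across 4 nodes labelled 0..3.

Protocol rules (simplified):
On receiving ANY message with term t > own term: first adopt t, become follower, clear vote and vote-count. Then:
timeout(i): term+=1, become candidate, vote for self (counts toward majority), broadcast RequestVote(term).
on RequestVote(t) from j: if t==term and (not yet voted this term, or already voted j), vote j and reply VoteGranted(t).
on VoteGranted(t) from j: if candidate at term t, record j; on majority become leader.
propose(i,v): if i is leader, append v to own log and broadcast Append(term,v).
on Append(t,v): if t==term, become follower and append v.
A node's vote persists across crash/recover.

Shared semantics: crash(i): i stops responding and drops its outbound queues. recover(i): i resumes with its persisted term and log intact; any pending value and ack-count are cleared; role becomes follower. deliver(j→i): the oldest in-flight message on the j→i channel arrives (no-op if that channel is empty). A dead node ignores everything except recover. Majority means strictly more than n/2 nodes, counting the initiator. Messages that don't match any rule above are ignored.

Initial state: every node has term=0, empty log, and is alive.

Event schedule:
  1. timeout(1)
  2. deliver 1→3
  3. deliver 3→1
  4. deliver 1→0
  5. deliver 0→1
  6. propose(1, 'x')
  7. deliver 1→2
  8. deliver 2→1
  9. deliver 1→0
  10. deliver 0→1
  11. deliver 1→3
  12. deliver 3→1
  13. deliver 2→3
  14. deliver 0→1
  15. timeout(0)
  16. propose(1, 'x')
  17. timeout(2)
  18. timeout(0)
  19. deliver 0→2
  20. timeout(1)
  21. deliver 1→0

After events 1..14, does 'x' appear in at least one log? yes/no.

after 1 — timeout(1): n1:cand/t1/[-]
after 2 — deliver 1→3: n3:foll/t1/[-]
after 3 — deliver 3→1: ·
after 4 — deliver 1→0: n0:foll/t1/[-]
after 5 — deliver 0→1: n1:lead/t1/[-]
after 6 — propose(1,'x'): n1:lead/t1/[x]
after 7 — deliver 1→2: n2:foll/t1/[-]
after 8 — deliver 2→1: ·
after 9 — deliver 1→0: n0:foll/t1/[x]
after 10 — deliver 0→1: ·
after 11 — deliver 1→3: n3:foll/t1/[x]
after 12 — deliver 3→1: ·
after 13 — deliver 2→3: ·
after 14 — deliver 0→1: ·

yes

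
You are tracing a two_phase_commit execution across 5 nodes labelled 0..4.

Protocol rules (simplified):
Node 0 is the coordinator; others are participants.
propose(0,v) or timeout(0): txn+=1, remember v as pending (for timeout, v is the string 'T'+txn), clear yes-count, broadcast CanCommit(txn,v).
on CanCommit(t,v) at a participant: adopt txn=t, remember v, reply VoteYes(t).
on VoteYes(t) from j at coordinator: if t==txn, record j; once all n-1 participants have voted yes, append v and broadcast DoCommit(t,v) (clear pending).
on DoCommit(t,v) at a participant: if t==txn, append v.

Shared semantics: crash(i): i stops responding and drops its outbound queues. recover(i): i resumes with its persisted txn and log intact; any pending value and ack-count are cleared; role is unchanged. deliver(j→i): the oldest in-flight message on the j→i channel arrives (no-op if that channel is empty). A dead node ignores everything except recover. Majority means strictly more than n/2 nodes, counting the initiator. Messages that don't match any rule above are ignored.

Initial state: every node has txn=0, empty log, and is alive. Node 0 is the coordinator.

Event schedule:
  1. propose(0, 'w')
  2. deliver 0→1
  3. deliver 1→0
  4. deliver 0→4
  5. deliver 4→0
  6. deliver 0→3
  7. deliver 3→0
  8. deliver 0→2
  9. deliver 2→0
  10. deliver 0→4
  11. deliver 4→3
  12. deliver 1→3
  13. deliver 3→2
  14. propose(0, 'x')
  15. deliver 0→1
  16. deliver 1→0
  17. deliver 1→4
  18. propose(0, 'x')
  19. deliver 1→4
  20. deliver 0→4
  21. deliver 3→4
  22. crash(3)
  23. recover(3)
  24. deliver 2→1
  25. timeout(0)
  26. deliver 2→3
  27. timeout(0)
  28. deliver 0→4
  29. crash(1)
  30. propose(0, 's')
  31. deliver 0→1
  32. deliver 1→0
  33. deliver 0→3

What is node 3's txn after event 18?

1

e1 propose(0,'w'): 0[coor,t=1,-]
e2 deliver 0→1: 1[part,t=1,-]
e3 deliver 1→0: ·
e4 deliver 0→4: 4[part,t=1,-]
e5 deliver 4→0: ·
e6 deliver 0→3: 3[part,t=1,-]
e7 deliver 3→0: ·
e8 deliver 0→2: 2[part,t=1,-]
e9 deliver 2→0: 0[coor,t=1,w]
e10 deliver 0→4: 4[part,t=1,w]
e11 deliver 4→3: ·
e12 deliver 1→3: ·
e13 deliver 3→2: ·
e14 propose(0,'x'): 0[coor,t=2,w]
e15 deliver 0→1: 1[part,t=1,w]
e16 deliver 1→0: ·
e17 deliver 1→4: ·
e18 propose(0,'x'): 0[coor,t=3,w]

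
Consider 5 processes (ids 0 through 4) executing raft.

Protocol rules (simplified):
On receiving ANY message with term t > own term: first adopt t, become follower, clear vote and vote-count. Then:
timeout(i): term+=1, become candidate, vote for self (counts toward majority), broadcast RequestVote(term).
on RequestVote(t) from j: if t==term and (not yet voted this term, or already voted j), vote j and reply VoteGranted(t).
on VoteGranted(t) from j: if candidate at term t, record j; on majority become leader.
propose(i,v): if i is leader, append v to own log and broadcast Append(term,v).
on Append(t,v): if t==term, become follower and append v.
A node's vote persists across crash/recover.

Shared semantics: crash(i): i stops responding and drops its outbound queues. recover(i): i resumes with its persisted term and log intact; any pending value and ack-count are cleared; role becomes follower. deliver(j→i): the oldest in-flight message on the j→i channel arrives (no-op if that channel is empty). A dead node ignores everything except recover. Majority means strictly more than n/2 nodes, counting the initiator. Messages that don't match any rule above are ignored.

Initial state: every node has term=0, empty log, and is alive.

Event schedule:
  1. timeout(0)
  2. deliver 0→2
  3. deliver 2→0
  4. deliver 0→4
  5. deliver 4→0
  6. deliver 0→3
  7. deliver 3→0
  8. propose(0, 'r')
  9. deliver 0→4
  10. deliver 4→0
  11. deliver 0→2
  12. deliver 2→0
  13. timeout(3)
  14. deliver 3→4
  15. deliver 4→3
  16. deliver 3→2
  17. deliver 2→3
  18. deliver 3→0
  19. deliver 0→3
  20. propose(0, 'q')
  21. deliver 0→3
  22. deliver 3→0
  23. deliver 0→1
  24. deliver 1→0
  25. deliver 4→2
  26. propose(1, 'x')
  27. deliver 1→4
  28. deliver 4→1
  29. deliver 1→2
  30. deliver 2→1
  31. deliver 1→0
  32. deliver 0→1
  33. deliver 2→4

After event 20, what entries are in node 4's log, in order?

e1 timeout(0): 0[cand,t=1,-]
e2 deliver 0→2: 2[foll,t=1,-]
e3 deliver 2→0: ·
e4 deliver 0→4: 4[foll,t=1,-]
e5 deliver 4→0: 0[lead,t=1,-]
e6 deliver 0→3: 3[foll,t=1,-]
e7 deliver 3→0: ·
e8 propose(0,'r'): 0[lead,t=1,r]
e9 deliver 0→4: 4[foll,t=1,r]
e10 deliver 4→0: ·
e11 deliver 0→2: 2[foll,t=1,r]
e12 deliver 2→0: ·
e13 timeout(3): 3[cand,t=2,-]
e14 deliver 3→4: 4[foll,t=2,r]
e15 deliver 4→3: ·
e16 deliver 3→2: 2[foll,t=2,r]
e17 deliver 2→3: 3[lead,t=2,-]
e18 deliver 3→0: 0[foll,t=2,r]
e19 deliver 0→3: ·
e20 propose(0,'q'): ·

r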